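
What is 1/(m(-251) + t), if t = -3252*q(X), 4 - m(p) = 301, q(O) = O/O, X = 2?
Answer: -1/3549 ≈ -0.00028177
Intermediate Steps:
q(O) = 1
m(p) = -297 (m(p) = 4 - 1*301 = 4 - 301 = -297)
t = -3252 (t = -3252*1 = -3252)
1/(m(-251) + t) = 1/(-297 - 3252) = 1/(-3549) = -1/3549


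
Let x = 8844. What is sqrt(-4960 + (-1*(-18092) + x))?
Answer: 2*sqrt(5494) ≈ 148.24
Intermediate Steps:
sqrt(-4960 + (-1*(-18092) + x)) = sqrt(-4960 + (-1*(-18092) + 8844)) = sqrt(-4960 + (18092 + 8844)) = sqrt(-4960 + 26936) = sqrt(21976) = 2*sqrt(5494)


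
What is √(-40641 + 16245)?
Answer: 2*I*√6099 ≈ 156.19*I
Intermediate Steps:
√(-40641 + 16245) = √(-24396) = 2*I*√6099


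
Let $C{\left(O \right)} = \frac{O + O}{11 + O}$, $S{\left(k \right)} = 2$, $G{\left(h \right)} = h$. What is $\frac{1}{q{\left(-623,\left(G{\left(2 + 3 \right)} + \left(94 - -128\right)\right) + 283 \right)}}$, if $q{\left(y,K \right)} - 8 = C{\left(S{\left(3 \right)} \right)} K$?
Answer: $\frac{13}{2144} \approx 0.0060634$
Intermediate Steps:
$C{\left(O \right)} = \frac{2 O}{11 + O}$
$q{\left(y,K \right)} = 8 + \frac{4 K}{13}$ ($q{\left(y,K \right)} = 8 + 2 \cdot 2 \frac{1}{11 + 2} K = 8 + 2 \cdot 2 \cdot \frac{1}{13} K = 8 + \frac{4 K}{13}$)
$\frac{1}{q{\left(-623,\left(G{\left(2 + 3 \right)} + \left(94 - -128\right)\right) + 283 \right)}} = \frac{1}{8 + \frac{4 \left(\left(\left(2 + 3\right) + \left(94 - -128\right)\right) + 283\right)}{13}} = \frac{1}{8 + \frac{4 \left(\left(5 + \left(94 + 128\right)\right) + 283\right)}{13}} = \frac{1}{8 + \frac{4 \left(\left(5 + 222\right) + 283\right)}{13}} = \frac{1}{8 + \frac{4 \left(227 + 283\right)}{13}} = \frac{1}{8 + \frac{4}{13} \cdot 510} = \frac{1}{8 + \frac{2040}{13}} = \frac{1}{\frac{2144}{13}} = \frac{13}{2144}$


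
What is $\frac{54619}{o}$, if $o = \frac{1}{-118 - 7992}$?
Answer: $-442960090$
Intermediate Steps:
$o = - \frac{1}{8110}$ ($o = \frac{1}{-118 - 7992} = \frac{1}{-8110} = - \frac{1}{8110} \approx -0.0001233$)
$\frac{54619}{o} = \frac{54619}{- \frac{1}{8110}} = 54619 \left(-8110\right) = -442960090$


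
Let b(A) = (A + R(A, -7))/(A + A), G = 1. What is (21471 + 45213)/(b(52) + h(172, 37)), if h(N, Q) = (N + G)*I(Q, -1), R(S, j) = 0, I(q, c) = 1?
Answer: 133368/347 ≈ 384.35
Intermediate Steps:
h(N, Q) = 1 + N (h(N, Q) = (N + 1)*1 = (1 + N)*1 = 1 + N)
b(A) = 1/2 (b(A) = (A + 0)/(A + A) = A/((2*A)) = A*(1/(2*A)) = 1/2)
(21471 + 45213)/(b(52) + h(172, 37)) = (21471 + 45213)/(1/2 + (1 + 172)) = 66684/(1/2 + 173) = 66684/(347/2) = 66684*(2/347) = 133368/347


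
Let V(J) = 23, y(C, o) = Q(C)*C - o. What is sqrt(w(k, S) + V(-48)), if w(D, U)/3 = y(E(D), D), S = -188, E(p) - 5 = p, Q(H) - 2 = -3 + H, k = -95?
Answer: sqrt(24878) ≈ 157.73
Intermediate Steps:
Q(H) = -1 + H (Q(H) = 2 + (-3 + H) = -1 + H)
E(p) = 5 + p
y(C, o) = -o + C*(-1 + C) (y(C, o) = (-1 + C)*C - o = C*(-1 + C) - o = -o + C*(-1 + C))
w(D, U) = -3*D + 3*(4 + D)*(5 + D) (w(D, U) = 3*(-D + (5 + D)*(-1 + (5 + D))) = 3*(-D + (5 + D)*(4 + D)) = 3*(-D + (4 + D)*(5 + D)) = -3*D + 3*(4 + D)*(5 + D))
sqrt(w(k, S) + V(-48)) = sqrt((-3*(-95) + 3*(4 - 95)*(5 - 95)) + 23) = sqrt((285 + 3*(-91)*(-90)) + 23) = sqrt((285 + 24570) + 23) = sqrt(24855 + 23) = sqrt(24878)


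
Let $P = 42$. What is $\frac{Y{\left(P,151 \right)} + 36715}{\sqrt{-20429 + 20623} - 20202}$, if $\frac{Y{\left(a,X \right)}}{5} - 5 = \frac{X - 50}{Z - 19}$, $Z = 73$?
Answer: $- \frac{1336338731}{734617098} - \frac{396893 \sqrt{194}}{4407702588} \approx -1.8204$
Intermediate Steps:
$Y{\left(a,X \right)} = \frac{550}{27} + \frac{5 X}{54}$ ($Y{\left(a,X \right)} = 25 + 5 \frac{X - 50}{73 - 19} = 25 + 5 \frac{-50 + X}{54} = 25 + 5 \left(-50 + X\right) \frac{1}{54} = 25 + 5 \left(- \frac{25}{27} + \frac{X}{54}\right) = 25 + \left(- \frac{125}{27} + \frac{5 X}{54}\right) = \frac{550}{27} + \frac{5 X}{54}$)
$\frac{Y{\left(P,151 \right)} + 36715}{\sqrt{-20429 + 20623} - 20202} = \frac{\left(\frac{550}{27} + \frac{5}{54} \cdot 151\right) + 36715}{\sqrt{-20429 + 20623} - 20202} = \frac{\left(\frac{550}{27} + \frac{755}{54}\right) + 36715}{\sqrt{194} - 20202} = \frac{\frac{1855}{54} + 36715}{-20202 + \sqrt{194}} = \frac{1984465}{54 \left(-20202 + \sqrt{194}\right)}$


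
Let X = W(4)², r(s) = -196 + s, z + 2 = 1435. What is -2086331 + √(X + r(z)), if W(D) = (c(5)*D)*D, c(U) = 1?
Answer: -2086331 + √1493 ≈ -2.0863e+6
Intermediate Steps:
z = 1433 (z = -2 + 1435 = 1433)
W(D) = D² (W(D) = (1*D)*D = D*D = D²)
X = 256 (X = (4²)² = 16² = 256)
-2086331 + √(X + r(z)) = -2086331 + √(256 + (-196 + 1433)) = -2086331 + √(256 + 1237) = -2086331 + √1493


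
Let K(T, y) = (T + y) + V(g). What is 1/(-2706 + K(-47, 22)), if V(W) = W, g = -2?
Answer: -1/2733 ≈ -0.00036590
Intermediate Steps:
K(T, y) = -2 + T + y (K(T, y) = (T + y) - 2 = -2 + T + y)
1/(-2706 + K(-47, 22)) = 1/(-2706 + (-2 - 47 + 22)) = 1/(-2706 - 27) = 1/(-2733) = -1/2733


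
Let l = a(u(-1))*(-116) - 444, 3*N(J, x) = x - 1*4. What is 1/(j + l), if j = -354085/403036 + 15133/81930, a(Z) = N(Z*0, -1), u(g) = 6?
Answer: -16510369740/4150054868291 ≈ -0.0039783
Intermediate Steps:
N(J, x) = -4/3 + x/3 (N(J, x) = (x - 1*4)/3 = (x - 4)/3 = (-4 + x)/3 = -4/3 + x/3)
a(Z) = -5/3 (a(Z) = -4/3 + (⅓)*(-1) = -4/3 - ⅓ = -5/3)
l = -752/3 (l = -5/3*(-116) - 444 = 580/3 - 444 = -752/3 ≈ -250.67)
j = -11455520131/16510369740 (j = -354085*1/403036 + 15133*(1/81930) = -354085/403036 + 15133/81930 = -11455520131/16510369740 ≈ -0.69384)
1/(j + l) = 1/(-11455520131/16510369740 - 752/3) = 1/(-4150054868291/16510369740) = -16510369740/4150054868291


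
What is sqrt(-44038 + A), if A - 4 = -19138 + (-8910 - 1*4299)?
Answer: I*sqrt(76381) ≈ 276.37*I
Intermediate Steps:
A = -32343 (A = 4 + (-19138 + (-8910 - 1*4299)) = 4 + (-19138 + (-8910 - 4299)) = 4 + (-19138 - 13209) = 4 - 32347 = -32343)
sqrt(-44038 + A) = sqrt(-44038 - 32343) = sqrt(-76381) = I*sqrt(76381)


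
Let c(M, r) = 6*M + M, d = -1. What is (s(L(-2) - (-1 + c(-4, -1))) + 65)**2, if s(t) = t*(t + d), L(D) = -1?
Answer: 674041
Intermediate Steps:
c(M, r) = 7*M
s(t) = t*(-1 + t) (s(t) = t*(t - 1) = t*(-1 + t))
(s(L(-2) - (-1 + c(-4, -1))) + 65)**2 = ((-1 - (-1 + 7*(-4)))*(-1 + (-1 - (-1 + 7*(-4)))) + 65)**2 = ((-1 - (-1 - 28))*(-1 + (-1 - (-1 - 28))) + 65)**2 = ((-1 - 1*(-29))*(-1 + (-1 - 1*(-29))) + 65)**2 = ((-1 + 29)*(-1 + (-1 + 29)) + 65)**2 = (28*(-1 + 28) + 65)**2 = (28*27 + 65)**2 = (756 + 65)**2 = 821**2 = 674041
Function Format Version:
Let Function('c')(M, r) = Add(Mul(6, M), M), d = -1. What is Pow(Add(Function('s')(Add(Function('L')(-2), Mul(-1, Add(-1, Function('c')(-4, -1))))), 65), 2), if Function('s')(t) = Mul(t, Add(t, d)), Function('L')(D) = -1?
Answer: 674041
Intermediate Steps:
Function('c')(M, r) = Mul(7, M)
Function('s')(t) = Mul(t, Add(-1, t)) (Function('s')(t) = Mul(t, Add(t, -1)) = Mul(t, Add(-1, t)))
Pow(Add(Function('s')(Add(Function('L')(-2), Mul(-1, Add(-1, Function('c')(-4, -1))))), 65), 2) = Pow(Add(Mul(Add(-1, Mul(-1, Add(-1, Mul(7, -4)))), Add(-1, Add(-1, Mul(-1, Add(-1, Mul(7, -4)))))), 65), 2) = Pow(Add(Mul(Add(-1, Mul(-1, Add(-1, -28))), Add(-1, Add(-1, Mul(-1, Add(-1, -28))))), 65), 2) = Pow(Add(Mul(Add(-1, Mul(-1, -29)), Add(-1, Add(-1, Mul(-1, -29)))), 65), 2) = Pow(Add(Mul(Add(-1, 29), Add(-1, Add(-1, 29))), 65), 2) = Pow(Add(Mul(28, Add(-1, 28)), 65), 2) = Pow(Add(Mul(28, 27), 65), 2) = Pow(Add(756, 65), 2) = Pow(821, 2) = 674041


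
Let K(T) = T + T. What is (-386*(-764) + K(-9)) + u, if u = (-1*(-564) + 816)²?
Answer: 2199286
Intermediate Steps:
K(T) = 2*T
u = 1904400 (u = (564 + 816)² = 1380² = 1904400)
(-386*(-764) + K(-9)) + u = (-386*(-764) + 2*(-9)) + 1904400 = (294904 - 18) + 1904400 = 294886 + 1904400 = 2199286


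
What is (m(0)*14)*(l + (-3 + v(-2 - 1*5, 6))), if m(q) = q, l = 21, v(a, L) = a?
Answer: 0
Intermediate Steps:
(m(0)*14)*(l + (-3 + v(-2 - 1*5, 6))) = (0*14)*(21 + (-3 + (-2 - 1*5))) = 0*(21 + (-3 + (-2 - 5))) = 0*(21 + (-3 - 7)) = 0*(21 - 10) = 0*11 = 0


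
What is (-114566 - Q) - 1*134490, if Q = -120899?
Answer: -128157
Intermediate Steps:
(-114566 - Q) - 1*134490 = (-114566 - 1*(-120899)) - 1*134490 = (-114566 + 120899) - 134490 = 6333 - 134490 = -128157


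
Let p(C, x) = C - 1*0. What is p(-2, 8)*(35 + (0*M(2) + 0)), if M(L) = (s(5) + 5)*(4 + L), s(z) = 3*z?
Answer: -70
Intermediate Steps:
M(L) = 80 + 20*L (M(L) = (3*5 + 5)*(4 + L) = (15 + 5)*(4 + L) = 20*(4 + L) = 80 + 20*L)
p(C, x) = C (p(C, x) = C + 0 = C)
p(-2, 8)*(35 + (0*M(2) + 0)) = -2*(35 + (0*(80 + 20*2) + 0)) = -2*(35 + (0*(80 + 40) + 0)) = -2*(35 + (0*120 + 0)) = -2*(35 + (0 + 0)) = -2*(35 + 0) = -2*35 = -70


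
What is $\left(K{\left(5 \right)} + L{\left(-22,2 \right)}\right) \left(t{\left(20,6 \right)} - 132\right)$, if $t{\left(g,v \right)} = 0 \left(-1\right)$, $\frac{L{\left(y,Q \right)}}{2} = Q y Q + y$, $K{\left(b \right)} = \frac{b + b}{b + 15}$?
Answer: $28974$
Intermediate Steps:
$K{\left(b \right)} = \frac{2 b}{15 + b}$
$L{\left(y,Q \right)} = 2 y + 2 y Q^{2}$ ($L{\left(y,Q \right)} = 2 \left(Q y Q + y\right) = 2 \left(y Q^{2} + y\right) = 2 \left(y + y Q^{2}\right) = 2 y + 2 y Q^{2}$)
$t{\left(g,v \right)} = 0$
$\left(K{\left(5 \right)} + L{\left(-22,2 \right)}\right) \left(t{\left(20,6 \right)} - 132\right) = \left(2 \cdot 5 \frac{1}{15 + 5} + 2 \left(-22\right) \left(1 + 2^{2}\right)\right) \left(0 - 132\right) = \left(2 \cdot 5 \cdot \frac{1}{20} + 2 \left(-22\right) \left(1 + 4\right)\right) \left(0 - 132\right) = \left(2 \cdot 5 \cdot \frac{1}{20} + 2 \left(-22\right) 5\right) \left(0 - 132\right) = \left(\frac{1}{2} - 220\right) \left(-132\right) = \left(- \frac{439}{2}\right) \left(-132\right) = 28974$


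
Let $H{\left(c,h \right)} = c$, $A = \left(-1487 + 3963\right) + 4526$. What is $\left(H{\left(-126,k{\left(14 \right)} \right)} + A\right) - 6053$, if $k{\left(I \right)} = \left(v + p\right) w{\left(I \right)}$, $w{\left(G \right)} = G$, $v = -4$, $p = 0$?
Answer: $823$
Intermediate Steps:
$k{\left(I \right)} = - 4 I$ ($k{\left(I \right)} = \left(-4 + 0\right) I = - 4 I$)
$A = 7002$ ($A = 2476 + 4526 = 7002$)
$\left(H{\left(-126,k{\left(14 \right)} \right)} + A\right) - 6053 = \left(-126 + 7002\right) - 6053 = 6876 - 6053 = 823$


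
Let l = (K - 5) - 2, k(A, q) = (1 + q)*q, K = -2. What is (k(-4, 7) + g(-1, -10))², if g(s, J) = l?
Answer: 2209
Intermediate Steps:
k(A, q) = q*(1 + q)
l = -9 (l = (-2 - 5) - 2 = -7 - 2 = -9)
g(s, J) = -9
(k(-4, 7) + g(-1, -10))² = (7*(1 + 7) - 9)² = (7*8 - 9)² = (56 - 9)² = 47² = 2209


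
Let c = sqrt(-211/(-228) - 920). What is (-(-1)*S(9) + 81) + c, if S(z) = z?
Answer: 90 + I*sqrt(11944293)/114 ≈ 90.0 + 30.316*I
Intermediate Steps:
c = I*sqrt(11944293)/114 (c = sqrt(-211*(-1/228) - 920) = sqrt(211/228 - 920) = sqrt(-209549/228) = I*sqrt(11944293)/114 ≈ 30.316*I)
(-(-1)*S(9) + 81) + c = (-(-1)*9 + 81) + I*sqrt(11944293)/114 = (-1*(-9) + 81) + I*sqrt(11944293)/114 = (9 + 81) + I*sqrt(11944293)/114 = 90 + I*sqrt(11944293)/114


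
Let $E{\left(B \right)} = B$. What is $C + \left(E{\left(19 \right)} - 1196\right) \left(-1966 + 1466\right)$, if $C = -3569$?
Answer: $584931$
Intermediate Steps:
$C + \left(E{\left(19 \right)} - 1196\right) \left(-1966 + 1466\right) = -3569 + \left(19 - 1196\right) \left(-1966 + 1466\right) = -3569 - -588500 = -3569 + 588500 = 584931$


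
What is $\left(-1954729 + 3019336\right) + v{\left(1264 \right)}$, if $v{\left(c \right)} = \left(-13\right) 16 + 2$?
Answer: $1064401$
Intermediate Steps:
$v{\left(c \right)} = -206$ ($v{\left(c \right)} = -208 + 2 = -206$)
$\left(-1954729 + 3019336\right) + v{\left(1264 \right)} = \left(-1954729 + 3019336\right) - 206 = 1064607 - 206 = 1064401$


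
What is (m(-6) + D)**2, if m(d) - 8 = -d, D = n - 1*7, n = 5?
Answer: 144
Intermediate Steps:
D = -2 (D = 5 - 1*7 = 5 - 7 = -2)
m(d) = 8 - d
(m(-6) + D)**2 = ((8 - 1*(-6)) - 2)**2 = ((8 + 6) - 2)**2 = (14 - 2)**2 = 12**2 = 144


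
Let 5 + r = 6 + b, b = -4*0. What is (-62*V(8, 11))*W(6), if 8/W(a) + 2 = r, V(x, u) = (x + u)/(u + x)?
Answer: 496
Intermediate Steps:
b = 0
V(x, u) = 1 (V(x, u) = (u + x)/(u + x) = 1)
r = 1 (r = -5 + (6 + 0) = -5 + 6 = 1)
W(a) = -8 (W(a) = 8/(-2 + 1) = 8/(-1) = 8*(-1) = -8)
(-62*V(8, 11))*W(6) = -62*1*(-8) = -62*(-8) = 496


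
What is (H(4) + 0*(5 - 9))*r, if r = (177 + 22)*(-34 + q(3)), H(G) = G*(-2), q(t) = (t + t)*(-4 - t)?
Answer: 120992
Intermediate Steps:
q(t) = 2*t*(-4 - t) (q(t) = (2*t)*(-4 - t) = 2*t*(-4 - t))
H(G) = -2*G
r = -15124 (r = (177 + 22)*(-34 - 2*3*(4 + 3)) = 199*(-34 - 2*3*7) = 199*(-34 - 42) = 199*(-76) = -15124)
(H(4) + 0*(5 - 9))*r = (-2*4 + 0*(5 - 9))*(-15124) = (-8 + 0*(-4))*(-15124) = (-8 + 0)*(-15124) = -8*(-15124) = 120992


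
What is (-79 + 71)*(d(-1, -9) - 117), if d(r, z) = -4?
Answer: 968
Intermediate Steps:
(-79 + 71)*(d(-1, -9) - 117) = (-79 + 71)*(-4 - 117) = -8*(-121) = 968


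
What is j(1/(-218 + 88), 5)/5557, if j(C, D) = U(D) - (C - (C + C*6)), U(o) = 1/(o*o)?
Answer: -2/1806025 ≈ -1.1074e-6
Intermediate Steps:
U(o) = o⁻² (U(o) = 1/(o²) = o⁻²)
j(C, D) = D⁻² + 6*C (j(C, D) = D⁻² - (C - (C + C*6)) = D⁻² - (C - (C + 6*C)) = D⁻² - (C - 7*C) = D⁻² - (-6)*C = D⁻² + 6*C)
j(1/(-218 + 88), 5)/5557 = (5⁻² + 6/(-218 + 88))/5557 = (1/25 + 6/(-130))*(1/5557) = (1/25 + 6*(-1/130))*(1/5557) = (1/25 - 3/65)*(1/5557) = -2/325*1/5557 = -2/1806025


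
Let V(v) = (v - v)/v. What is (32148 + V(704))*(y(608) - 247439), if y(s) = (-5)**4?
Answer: -7934576472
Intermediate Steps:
V(v) = 0 (V(v) = 0/v = 0)
y(s) = 625
(32148 + V(704))*(y(608) - 247439) = (32148 + 0)*(625 - 247439) = 32148*(-246814) = -7934576472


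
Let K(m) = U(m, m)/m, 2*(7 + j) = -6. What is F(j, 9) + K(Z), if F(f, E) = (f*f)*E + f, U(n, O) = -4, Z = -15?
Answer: 13354/15 ≈ 890.27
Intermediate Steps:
j = -10 (j = -7 + (½)*(-6) = -7 - 3 = -10)
F(f, E) = f + E*f² (F(f, E) = f²*E + f = E*f² + f = f + E*f²)
K(m) = -4/m
F(j, 9) + K(Z) = -10*(1 + 9*(-10)) - 4/(-15) = -10*(1 - 90) - 4*(-1/15) = -10*(-89) + 4/15 = 890 + 4/15 = 13354/15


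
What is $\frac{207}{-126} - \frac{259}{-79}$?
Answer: $\frac{1809}{1106} \approx 1.6356$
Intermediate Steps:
$\frac{207}{-126} - \frac{259}{-79} = 207 \left(- \frac{1}{126}\right) - - \frac{259}{79} = - \frac{23}{14} + \frac{259}{79} = \frac{1809}{1106}$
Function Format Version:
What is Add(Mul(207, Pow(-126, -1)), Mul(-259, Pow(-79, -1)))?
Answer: Rational(1809, 1106) ≈ 1.6356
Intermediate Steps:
Add(Mul(207, Pow(-126, -1)), Mul(-259, Pow(-79, -1))) = Add(Mul(207, Rational(-1, 126)), Mul(-259, Rational(-1, 79))) = Add(Rational(-23, 14), Rational(259, 79)) = Rational(1809, 1106)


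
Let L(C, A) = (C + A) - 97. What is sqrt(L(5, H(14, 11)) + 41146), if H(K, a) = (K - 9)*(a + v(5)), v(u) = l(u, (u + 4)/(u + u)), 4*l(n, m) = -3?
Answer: 3*sqrt(18269)/2 ≈ 202.74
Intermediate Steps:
l(n, m) = -3/4 (l(n, m) = (1/4)*(-3) = -3/4)
v(u) = -3/4
H(K, a) = (-9 + K)*(-3/4 + a) (H(K, a) = (K - 9)*(a - 3/4) = (-9 + K)*(-3/4 + a))
L(C, A) = -97 + A + C (L(C, A) = (A + C) - 97 = -97 + A + C)
sqrt(L(5, H(14, 11)) + 41146) = sqrt((-97 + (27/4 - 9*11 - 3/4*14 + 14*11) + 5) + 41146) = sqrt((-97 + (27/4 - 99 - 21/2 + 154) + 5) + 41146) = sqrt((-97 + 205/4 + 5) + 41146) = sqrt(-163/4 + 41146) = sqrt(164421/4) = 3*sqrt(18269)/2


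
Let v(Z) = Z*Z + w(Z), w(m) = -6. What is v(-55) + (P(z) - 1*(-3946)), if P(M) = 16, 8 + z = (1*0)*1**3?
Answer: 6981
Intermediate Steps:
z = -8 (z = -8 + (1*0)*1**3 = -8 + 0*1 = -8 + 0 = -8)
v(Z) = -6 + Z**2 (v(Z) = Z*Z - 6 = Z**2 - 6 = -6 + Z**2)
v(-55) + (P(z) - 1*(-3946)) = (-6 + (-55)**2) + (16 - 1*(-3946)) = (-6 + 3025) + (16 + 3946) = 3019 + 3962 = 6981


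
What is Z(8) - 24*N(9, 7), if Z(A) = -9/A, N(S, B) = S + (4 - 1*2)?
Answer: -2121/8 ≈ -265.13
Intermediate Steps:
N(S, B) = 2 + S (N(S, B) = S + (4 - 2) = S + 2 = 2 + S)
Z(8) - 24*N(9, 7) = -9/8 - 24*(2 + 9) = -9*1/8 - 24*11 = -9/8 - 264 = -2121/8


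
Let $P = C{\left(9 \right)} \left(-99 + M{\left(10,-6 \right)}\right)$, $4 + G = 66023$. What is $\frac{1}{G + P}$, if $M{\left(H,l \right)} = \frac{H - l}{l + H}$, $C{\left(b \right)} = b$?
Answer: $\frac{1}{65164} \approx 1.5346 \cdot 10^{-5}$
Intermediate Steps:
$M{\left(H,l \right)} = \frac{H - l}{H + l}$
$G = 66019$ ($G = -4 + 66023 = 66019$)
$P = -855$ ($P = 9 \left(-99 + \frac{10 - -6}{10 - 6}\right) = 9 \left(-99 + \frac{10 + 6}{4}\right) = 9 \left(-99 + \frac{1}{4} \cdot 16\right) = 9 \left(-99 + 4\right) = 9 \left(-95\right) = -855$)
$\frac{1}{G + P} = \frac{1}{66019 - 855} = \frac{1}{65164}$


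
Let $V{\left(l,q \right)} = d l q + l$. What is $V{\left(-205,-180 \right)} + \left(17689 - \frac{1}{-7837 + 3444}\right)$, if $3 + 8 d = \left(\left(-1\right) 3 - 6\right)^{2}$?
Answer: $\frac{1657298788}{4393} \approx 3.7726 \cdot 10^{5}$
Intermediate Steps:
$d = \frac{39}{4}$ ($d = - \frac{3}{8} + \frac{\left(\left(-1\right) 3 - 6\right)^{2}}{8} = - \frac{3}{8} + \frac{\left(-3 - 6\right)^{2}}{8} = - \frac{3}{8} + \frac{\left(-9\right)^{2}}{8} = - \frac{3}{8} + \frac{1}{8} \cdot 81 = - \frac{3}{8} + \frac{81}{8} = \frac{39}{4} \approx 9.75$)
$V{\left(l,q \right)} = l + \frac{39 l q}{4}$ ($V{\left(l,q \right)} = \frac{39 l}{4} q + l = \frac{39 l q}{4} + l = l + \frac{39 l q}{4}$)
$V{\left(-205,-180 \right)} + \left(17689 - \frac{1}{-7837 + 3444}\right) = \frac{1}{4} \left(-205\right) \left(4 + 39 \left(-180\right)\right) + \left(17689 - \frac{1}{-7837 + 3444}\right) = \frac{1}{4} \left(-205\right) \left(4 - 7020\right) + \left(17689 - \frac{1}{-4393}\right) = \frac{1}{4} \left(-205\right) \left(-7016\right) + \left(17689 - - \frac{1}{4393}\right) = 359570 + \left(17689 + \frac{1}{4393}\right) = 359570 + \frac{77707778}{4393} = \frac{1657298788}{4393}$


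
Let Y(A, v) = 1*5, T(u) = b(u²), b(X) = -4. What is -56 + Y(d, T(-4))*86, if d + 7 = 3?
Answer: 374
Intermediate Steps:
T(u) = -4
d = -4 (d = -7 + 3 = -4)
Y(A, v) = 5
-56 + Y(d, T(-4))*86 = -56 + 5*86 = -56 + 430 = 374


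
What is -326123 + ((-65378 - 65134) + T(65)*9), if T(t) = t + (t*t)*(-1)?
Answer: -494075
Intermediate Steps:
T(t) = t - t**2 (T(t) = t + t**2*(-1) = t - t**2)
-326123 + ((-65378 - 65134) + T(65)*9) = -326123 + ((-65378 - 65134) + (65*(1 - 1*65))*9) = -326123 + (-130512 + (65*(1 - 65))*9) = -326123 + (-130512 + (65*(-64))*9) = -326123 + (-130512 - 4160*9) = -326123 + (-130512 - 37440) = -326123 - 167952 = -494075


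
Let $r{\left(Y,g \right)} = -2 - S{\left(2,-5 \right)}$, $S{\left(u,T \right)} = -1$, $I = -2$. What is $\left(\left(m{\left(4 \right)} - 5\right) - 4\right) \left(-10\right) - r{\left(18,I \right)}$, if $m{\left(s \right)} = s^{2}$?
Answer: $-69$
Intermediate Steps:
$r{\left(Y,g \right)} = -1$ ($r{\left(Y,g \right)} = -2 - -1 = -2 + 1 = -1$)
$\left(\left(m{\left(4 \right)} - 5\right) - 4\right) \left(-10\right) - r{\left(18,I \right)} = \left(\left(4^{2} - 5\right) - 4\right) \left(-10\right) - -1 = \left(\left(16 - 5\right) - 4\right) \left(-10\right) + 1 = \left(11 - 4\right) \left(-10\right) + 1 = 7 \left(-10\right) + 1 = -70 + 1 = -69$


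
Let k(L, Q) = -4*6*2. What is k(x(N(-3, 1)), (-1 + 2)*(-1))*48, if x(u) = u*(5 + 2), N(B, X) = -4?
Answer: -2304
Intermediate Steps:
x(u) = 7*u (x(u) = u*7 = 7*u)
k(L, Q) = -48 (k(L, Q) = -24*2 = -48)
k(x(N(-3, 1)), (-1 + 2)*(-1))*48 = -48*48 = -2304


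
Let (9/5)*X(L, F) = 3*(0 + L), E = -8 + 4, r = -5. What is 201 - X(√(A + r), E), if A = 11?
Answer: 201 - 5*√6/3 ≈ 196.92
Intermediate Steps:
E = -4
X(L, F) = 5*L/3 (X(L, F) = 5*(3*(0 + L))/9 = 5*(3*L)/9 = 5*L/3)
201 - X(√(A + r), E) = 201 - 5*√(11 - 5)/3 = 201 - 5*√6/3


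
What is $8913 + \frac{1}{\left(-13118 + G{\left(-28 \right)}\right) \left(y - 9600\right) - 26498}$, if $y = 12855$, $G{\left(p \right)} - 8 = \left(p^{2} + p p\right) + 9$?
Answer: $\frac{334829439068}{37566413} \approx 8913.0$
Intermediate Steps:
$G{\left(p \right)} = 17 + 2 p^{2}$ ($G{\left(p \right)} = 8 + \left(\left(p^{2} + p p\right) + 9\right) = 8 + \left(\left(p^{2} + p^{2}\right) + 9\right) = 8 + \left(2 p^{2} + 9\right) = 8 + \left(9 + 2 p^{2}\right) = 17 + 2 p^{2}$)
$8913 + \frac{1}{\left(-13118 + G{\left(-28 \right)}\right) \left(y - 9600\right) - 26498} = 8913 + \frac{1}{\left(-13118 + \left(17 + 2 \left(-28\right)^{2}\right)\right) \left(12855 - 9600\right) - 26498} = 8913 + \frac{1}{\left(-13118 + \left(17 + 2 \cdot 784\right)\right) 3255 - 26498} = 8913 + \frac{1}{\left(-13118 + \left(17 + 1568\right)\right) 3255 - 26498} = 8913 + \frac{1}{\left(-13118 + 1585\right) 3255 - 26498} = 8913 + \frac{1}{\left(-11533\right) 3255 - 26498} = 8913 + \frac{1}{-37539915 - 26498} = 8913 + \frac{1}{-37566413} = 8913 - \frac{1}{37566413} = \frac{334829439068}{37566413}$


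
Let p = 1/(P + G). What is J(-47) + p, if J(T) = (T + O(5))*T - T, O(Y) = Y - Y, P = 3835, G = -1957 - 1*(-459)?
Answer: 5272273/2337 ≈ 2256.0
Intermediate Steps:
G = -1498 (G = -1957 + 459 = -1498)
p = 1/2337 (p = 1/(3835 - 1498) = 1/2337 ≈ 0.00042790)
O(Y) = 0
J(T) = T² - T (J(T) = (T + 0)*T - T = T*T - T = T² - T)
J(-47) + p = -47*(-1 - 47) + 1/2337 = -47*(-48) + 1/2337 = 2256 + 1/2337 = 5272273/2337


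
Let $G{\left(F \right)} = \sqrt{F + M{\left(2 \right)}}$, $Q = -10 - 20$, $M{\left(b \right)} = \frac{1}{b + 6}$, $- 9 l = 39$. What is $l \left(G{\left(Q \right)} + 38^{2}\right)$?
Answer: $- \frac{18772}{3} - \frac{13 i \sqrt{478}}{12} \approx -6257.3 - 23.685 i$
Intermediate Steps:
$l = - \frac{13}{3}$ ($l = \left(- \frac{1}{9}\right) 39 = - \frac{13}{3} \approx -4.3333$)
$M{\left(b \right)} = \frac{1}{6 + b}$
$Q = -30$ ($Q = -10 - 20 = -30$)
$G{\left(F \right)} = \sqrt{\frac{1}{8} + F}$ ($G{\left(F \right)} = \sqrt{F + \frac{1}{6 + 2}} = \sqrt{F + \frac{1}{8}} = \sqrt{\frac{1}{8} + F}$)
$l \left(G{\left(Q \right)} + 38^{2}\right) = - \frac{13 \left(\frac{\sqrt{2 + 16 \left(-30\right)}}{4} + 38^{2}\right)}{3} = - \frac{13 \left(\frac{\sqrt{2 - 480}}{4} + 1444\right)}{3} = - \frac{13 \left(\frac{\sqrt{-478}}{4} + 1444\right)}{3} = - \frac{13 \left(\frac{i \sqrt{478}}{4} + 1444\right)}{3} = - \frac{13 \left(1444 + \frac{i \sqrt{478}}{4}\right)}{3} = - \frac{18772}{3} - \frac{13 i \sqrt{478}}{12}$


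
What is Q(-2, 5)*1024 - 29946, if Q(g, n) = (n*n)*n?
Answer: 98054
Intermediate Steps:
Q(g, n) = n**3 (Q(g, n) = n**2*n = n**3)
Q(-2, 5)*1024 - 29946 = 5**3*1024 - 29946 = 125*1024 - 29946 = 128000 - 29946 = 98054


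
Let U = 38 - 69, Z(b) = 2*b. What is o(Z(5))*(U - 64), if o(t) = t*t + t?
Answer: -10450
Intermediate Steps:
o(t) = t + t**2 (o(t) = t**2 + t = t + t**2)
U = -31
o(Z(5))*(U - 64) = ((2*5)*(1 + 2*5))*(-31 - 64) = (10*(1 + 10))*(-95) = (10*11)*(-95) = 110*(-95) = -10450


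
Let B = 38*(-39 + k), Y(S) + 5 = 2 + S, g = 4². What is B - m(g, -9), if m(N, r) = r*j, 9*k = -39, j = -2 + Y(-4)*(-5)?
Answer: -4049/3 ≈ -1349.7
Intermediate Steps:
g = 16
Y(S) = -3 + S (Y(S) = -5 + (2 + S) = -3 + S)
j = 33 (j = -2 + (-3 - 4)*(-5) = -2 - 7*(-5) = -2 + 35 = 33)
k = -13/3 (k = (⅑)*(-39) = -13/3 ≈ -4.3333)
m(N, r) = 33*r (m(N, r) = r*33 = 33*r)
B = -4940/3 (B = 38*(-39 - 13/3) = 38*(-130/3) = -4940/3 ≈ -1646.7)
B - m(g, -9) = -4940/3 - 33*(-9) = -4940/3 - 1*(-297) = -4940/3 + 297 = -4049/3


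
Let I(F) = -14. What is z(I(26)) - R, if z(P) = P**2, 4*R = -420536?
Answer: 105330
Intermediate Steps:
R = -105134 (R = (1/4)*(-420536) = -105134)
z(I(26)) - R = (-14)**2 - 1*(-105134) = 196 + 105134 = 105330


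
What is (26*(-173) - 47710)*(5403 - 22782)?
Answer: 907322832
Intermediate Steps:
(26*(-173) - 47710)*(5403 - 22782) = (-4498 - 47710)*(-17379) = -52208*(-17379) = 907322832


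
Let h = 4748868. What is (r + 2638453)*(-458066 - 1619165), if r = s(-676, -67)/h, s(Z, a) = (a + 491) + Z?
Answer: -722972461142698442/131913 ≈ -5.4807e+12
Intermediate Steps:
s(Z, a) = 491 + Z + a (s(Z, a) = (491 + a) + Z = 491 + Z + a)
r = -7/131913 (r = (491 - 676 - 67)/4748868 = -252*1/4748868 = -7/131913 ≈ -5.3065e-5)
(r + 2638453)*(-458066 - 1619165) = (-7/131913 + 2638453)*(-458066 - 1619165) = (348046250582/131913)*(-2077231) = -722972461142698442/131913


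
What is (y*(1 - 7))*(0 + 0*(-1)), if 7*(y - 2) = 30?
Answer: 0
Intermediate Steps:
y = 44/7 (y = 2 + (⅐)*30 = 2 + 30/7 = 44/7 ≈ 6.2857)
(y*(1 - 7))*(0 + 0*(-1)) = (44*(1 - 7)/7)*(0 + 0*(-1)) = ((44/7)*(-6))*(0 + 0) = -264/7*0 = 0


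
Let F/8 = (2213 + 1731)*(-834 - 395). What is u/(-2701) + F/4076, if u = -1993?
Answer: -26182413885/2752319 ≈ -9512.9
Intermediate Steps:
F = -38777408 (F = 8*((2213 + 1731)*(-834 - 395)) = 8*(3944*(-1229)) = 8*(-4847176) = -38777408)
u/(-2701) + F/4076 = -1993/(-2701) - 38777408/4076 = -1993*(-1/2701) - 38777408*1/4076 = 1993/2701 - 9694352/1019 = -26182413885/2752319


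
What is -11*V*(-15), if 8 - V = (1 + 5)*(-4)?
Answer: 5280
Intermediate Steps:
V = 32 (V = 8 - (1 + 5)*(-4) = 8 - 6*(-4) = 8 - 1*(-24) = 8 + 24 = 32)
-11*V*(-15) = -11*32*(-15) = -352*(-15) = 5280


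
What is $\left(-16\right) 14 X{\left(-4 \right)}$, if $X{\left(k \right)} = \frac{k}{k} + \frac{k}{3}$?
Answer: $\frac{224}{3} \approx 74.667$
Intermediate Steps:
$X{\left(k \right)} = 1 + \frac{k}{3}$ ($X{\left(k \right)} = 1 + k \frac{1}{3} = 1 + \frac{k}{3}$)
$\left(-16\right) 14 X{\left(-4 \right)} = \left(-16\right) 14 \left(1 + \frac{1}{3} \left(-4\right)\right) = - 224 \left(1 - \frac{4}{3}\right) = \left(-224\right) \left(- \frac{1}{3}\right) = \frac{224}{3}$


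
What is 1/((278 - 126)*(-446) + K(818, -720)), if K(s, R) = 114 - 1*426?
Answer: -1/68104 ≈ -1.4683e-5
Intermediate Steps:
K(s, R) = -312 (K(s, R) = 114 - 426 = -312)
1/((278 - 126)*(-446) + K(818, -720)) = 1/((278 - 126)*(-446) - 312) = 1/(152*(-446) - 312) = 1/(-67792 - 312) = 1/(-68104) = -1/68104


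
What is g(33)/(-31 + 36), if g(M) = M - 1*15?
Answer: 18/5 ≈ 3.6000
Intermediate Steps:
g(M) = -15 + M (g(M) = M - 15 = -15 + M)
g(33)/(-31 + 36) = (-15 + 33)/(-31 + 36) = 18/5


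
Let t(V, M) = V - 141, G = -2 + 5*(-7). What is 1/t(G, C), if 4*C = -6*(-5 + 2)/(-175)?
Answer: -1/178 ≈ -0.0056180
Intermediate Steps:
C = -9/350 (C = (-6*(-5 + 2)/(-175))/4 = (-6*(-3)*(-1/175))/4 = (18*(-1/175))/4 = (¼)*(-18/175) = -9/350 ≈ -0.025714)
G = -37 (G = -2 - 35 = -37)
t(V, M) = -141 + V
1/t(G, C) = 1/(-141 - 37) = 1/(-178) = -1/178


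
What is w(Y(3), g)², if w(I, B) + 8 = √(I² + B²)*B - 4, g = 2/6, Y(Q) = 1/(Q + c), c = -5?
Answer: (216 - √13)²/324 ≈ 139.23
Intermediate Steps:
Y(Q) = 1/(-5 + Q) (Y(Q) = 1/(Q - 5) = 1/(-5 + Q))
g = ⅓ (g = 2*(⅙) = ⅓ ≈ 0.33333)
w(I, B) = -12 + B*√(B² + I²) (w(I, B) = -8 + (√(I² + B²)*B - 4) = -8 + (√(B² + I²)*B - 4) = -8 + (B*√(B² + I²) - 4) = -8 + (-4 + B*√(B² + I²)) = -12 + B*√(B² + I²))
w(Y(3), g)² = (-12 + √((⅓)² + (1/(-5 + 3))²)/3)² = (-12 + √(⅑ + (1/(-2))²)/3)² = (-12 + √(⅑ + (-½)²)/3)² = (-12 + √(⅑ + ¼)/3)² = (-12 + √(13/36)/3)² = (-12 + (√13/6)/3)² = (-12 + √13/18)²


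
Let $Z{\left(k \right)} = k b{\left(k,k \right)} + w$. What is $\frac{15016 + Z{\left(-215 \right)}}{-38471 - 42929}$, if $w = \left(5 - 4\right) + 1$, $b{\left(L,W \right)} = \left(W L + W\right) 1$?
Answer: $\frac{2469283}{20350} \approx 121.34$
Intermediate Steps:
$b{\left(L,W \right)} = W + L W$ ($b{\left(L,W \right)} = \left(L W + W\right) 1 = \left(W + L W\right) 1 = W + L W$)
$w = 2$ ($w = 1 + 1 = 2$)
$Z{\left(k \right)} = 2 + k^{2} \left(1 + k\right)$ ($Z{\left(k \right)} = k k \left(1 + k\right) + 2 = k^{2} \left(1 + k\right) + 2 = 2 + k^{2} \left(1 + k\right)$)
$\frac{15016 + Z{\left(-215 \right)}}{-38471 - 42929} = \frac{15016 + \left(2 + \left(-215\right)^{2} \left(1 - 215\right)\right)}{-38471 - 42929} = \frac{15016 + \left(2 + 46225 \left(-214\right)\right)}{-81400} = \left(15016 + \left(2 - 9892150\right)\right) \left(- \frac{1}{81400}\right) = \left(15016 - 9892148\right) \left(- \frac{1}{81400}\right) = \left(-9877132\right) \left(- \frac{1}{81400}\right) = \frac{2469283}{20350}$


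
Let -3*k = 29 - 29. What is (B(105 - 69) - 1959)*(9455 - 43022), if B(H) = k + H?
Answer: 64549341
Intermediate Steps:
k = 0 (k = -(29 - 29)/3 = -⅓*0 = 0)
B(H) = H (B(H) = 0 + H = H)
(B(105 - 69) - 1959)*(9455 - 43022) = ((105 - 69) - 1959)*(9455 - 43022) = (36 - 1959)*(-33567) = -1923*(-33567) = 64549341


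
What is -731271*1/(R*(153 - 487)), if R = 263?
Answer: 731271/87842 ≈ 8.3248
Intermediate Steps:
-731271*1/(R*(153 - 487)) = -731271*1/(263*(153 - 487)) = -731271/((-334*263)) = -731271/(-87842) = -731271*(-1/87842) = 731271/87842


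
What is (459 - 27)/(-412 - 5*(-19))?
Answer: -432/317 ≈ -1.3628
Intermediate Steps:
(459 - 27)/(-412 - 5*(-19)) = 432/(-412 + 95) = 432/(-317) = 432*(-1/317) = -432/317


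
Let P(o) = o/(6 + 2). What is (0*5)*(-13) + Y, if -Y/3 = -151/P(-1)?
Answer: -3624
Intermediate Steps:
P(o) = o/8
Y = -3624 (Y = -(-453)/((1/8)*(-1)) = -(-453)/(-1/8) = -(-453)*(-8) = -3*1208 = -3624)
(0*5)*(-13) + Y = (0*5)*(-13) - 3624 = 0*(-13) - 3624 = 0 - 3624 = -3624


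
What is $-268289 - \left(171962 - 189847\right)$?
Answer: $-250404$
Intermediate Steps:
$-268289 - \left(171962 - 189847\right) = -268289 - -17885 = -268289 + 17885 = -250404$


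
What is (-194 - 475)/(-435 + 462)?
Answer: -223/9 ≈ -24.778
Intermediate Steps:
(-194 - 475)/(-435 + 462) = -669/27 = -669*1/27 = -223/9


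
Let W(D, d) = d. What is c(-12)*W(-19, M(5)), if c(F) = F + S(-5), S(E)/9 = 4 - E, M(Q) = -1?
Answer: -69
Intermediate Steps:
S(E) = 36 - 9*E (S(E) = 9*(4 - E) = 36 - 9*E)
c(F) = 81 + F (c(F) = F + (36 - 9*(-5)) = F + (36 + 45) = F + 81 = 81 + F)
c(-12)*W(-19, M(5)) = (81 - 12)*(-1) = 69*(-1) = -69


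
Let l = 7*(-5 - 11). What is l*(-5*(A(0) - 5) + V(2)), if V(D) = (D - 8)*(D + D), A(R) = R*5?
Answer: -112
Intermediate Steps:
A(R) = 5*R
V(D) = 2*D*(-8 + D) (V(D) = (-8 + D)*(2*D) = 2*D*(-8 + D))
l = -112 (l = 7*(-16) = -112)
l*(-5*(A(0) - 5) + V(2)) = -112*(-5*(5*0 - 5) + 2*2*(-8 + 2)) = -112*(-5*(0 - 5) + 2*2*(-6)) = -112*(-5*(-5) - 24) = -112*(25 - 24) = -112*1 = -112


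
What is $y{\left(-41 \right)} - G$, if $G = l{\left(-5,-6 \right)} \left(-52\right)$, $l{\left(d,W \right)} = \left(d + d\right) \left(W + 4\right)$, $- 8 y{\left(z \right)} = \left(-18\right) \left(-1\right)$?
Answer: $\frac{4151}{4} \approx 1037.8$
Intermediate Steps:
$y{\left(z \right)} = - \frac{9}{4}$ ($y{\left(z \right)} = - \frac{\left(-18\right) \left(-1\right)}{8} = \left(- \frac{1}{8}\right) 18 = - \frac{9}{4}$)
$l{\left(d,W \right)} = 2 d \left(4 + W\right)$
$G = -1040$ ($G = 2 \left(-5\right) \left(4 - 6\right) \left(-52\right) = 2 \left(-5\right) \left(-2\right) \left(-52\right) = 20 \left(-52\right) = -1040$)
$y{\left(-41 \right)} - G = - \frac{9}{4} - -1040 = - \frac{9}{4} + 1040 = \frac{4151}{4}$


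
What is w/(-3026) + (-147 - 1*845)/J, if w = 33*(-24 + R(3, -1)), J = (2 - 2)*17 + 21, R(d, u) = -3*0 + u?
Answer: -2984467/63546 ≈ -46.965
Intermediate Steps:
R(d, u) = u (R(d, u) = 0 + u = u)
J = 21 (J = 0*17 + 21 = 0 + 21 = 21)
w = -825 (w = 33*(-24 - 1) = 33*(-25) = -825)
w/(-3026) + (-147 - 1*845)/J = -825/(-3026) + (-147 - 1*845)/21 = -825*(-1/3026) + (-147 - 845)*(1/21) = 825/3026 - 992*1/21 = 825/3026 - 992/21 = -2984467/63546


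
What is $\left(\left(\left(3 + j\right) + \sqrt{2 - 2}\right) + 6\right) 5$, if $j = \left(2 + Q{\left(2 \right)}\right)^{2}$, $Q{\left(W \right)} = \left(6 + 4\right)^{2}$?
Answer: $52065$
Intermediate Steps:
$Q{\left(W \right)} = 100$ ($Q{\left(W \right)} = 10^{2} = 100$)
$j = 10404$ ($j = \left(2 + 100\right)^{2} = 102^{2} = 10404$)
$\left(\left(\left(3 + j\right) + \sqrt{2 - 2}\right) + 6\right) 5 = \left(\left(\left(3 + 10404\right) + \sqrt{2 - 2}\right) + 6\right) 5 = \left(\left(10407 + \sqrt{0}\right) + 6\right) 5 = \left(\left(10407 + 0\right) + 6\right) 5 = \left(10407 + 6\right) 5 = 10413 \cdot 5 = 52065$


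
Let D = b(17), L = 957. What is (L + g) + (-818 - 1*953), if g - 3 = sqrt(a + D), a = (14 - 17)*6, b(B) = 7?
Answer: -811 + I*sqrt(11) ≈ -811.0 + 3.3166*I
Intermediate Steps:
a = -18 (a = -3*6 = -18)
D = 7
g = 3 + I*sqrt(11) (g = 3 + sqrt(-18 + 7) = 3 + sqrt(-11) = 3 + I*sqrt(11) ≈ 3.0 + 3.3166*I)
(L + g) + (-818 - 1*953) = (957 + (3 + I*sqrt(11))) + (-818 - 1*953) = (960 + I*sqrt(11)) + (-818 - 953) = (960 + I*sqrt(11)) - 1771 = -811 + I*sqrt(11)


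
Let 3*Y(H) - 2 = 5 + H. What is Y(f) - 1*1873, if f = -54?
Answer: -5666/3 ≈ -1888.7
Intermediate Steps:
Y(H) = 7/3 + H/3 (Y(H) = 2/3 + (5 + H)/3 = 2/3 + (5/3 + H/3) = 7/3 + H/3)
Y(f) - 1*1873 = (7/3 + (1/3)*(-54)) - 1*1873 = (7/3 - 18) - 1873 = -47/3 - 1873 = -5666/3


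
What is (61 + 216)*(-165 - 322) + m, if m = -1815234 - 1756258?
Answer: -3706391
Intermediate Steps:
m = -3571492
(61 + 216)*(-165 - 322) + m = (61 + 216)*(-165 - 322) - 3571492 = 277*(-487) - 3571492 = -134899 - 3571492 = -3706391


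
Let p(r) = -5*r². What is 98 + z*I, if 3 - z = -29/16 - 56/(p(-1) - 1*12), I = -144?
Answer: -2051/17 ≈ -120.65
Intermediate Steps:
z = 413/272 (z = 3 - (-29/16 - 56/(-5*(-1)² - 1*12)) = 3 - (-29*1/16 - 56/(-5*1 - 12)) = 3 - (-29/16 - 56/(-5 - 12)) = 3 - (-29/16 - 56/(-17)) = 3 - (-29/16 - 56*(-1/17)) = 3 - (-29/16 + 56/17) = 3 - 1*403/272 = 3 - 403/272 = 413/272 ≈ 1.5184)
98 + z*I = 98 + (413/272)*(-144) = 98 - 3717/17 = -2051/17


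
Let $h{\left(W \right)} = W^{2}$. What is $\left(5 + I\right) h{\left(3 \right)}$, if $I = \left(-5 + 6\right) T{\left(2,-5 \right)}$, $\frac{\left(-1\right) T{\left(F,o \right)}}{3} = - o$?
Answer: $-90$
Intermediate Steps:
$T{\left(F,o \right)} = 3 o$ ($T{\left(F,o \right)} = - 3 \left(- o\right) = 3 o$)
$I = -15$ ($I = \left(-5 + 6\right) 3 \left(-5\right) = 1 \left(-15\right) = -15$)
$\left(5 + I\right) h{\left(3 \right)} = \left(5 - 15\right) 3^{2} = \left(-10\right) 9 = -90$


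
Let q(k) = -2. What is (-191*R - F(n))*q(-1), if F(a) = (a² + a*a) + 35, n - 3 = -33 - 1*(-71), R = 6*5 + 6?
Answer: 20546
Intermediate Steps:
R = 36 (R = 30 + 6 = 36)
n = 41 (n = 3 + (-33 - 1*(-71)) = 3 + (-33 + 71) = 3 + 38 = 41)
F(a) = 35 + 2*a² (F(a) = (a² + a²) + 35 = 2*a² + 35 = 35 + 2*a²)
(-191*R - F(n))*q(-1) = (-191*36 - (35 + 2*41²))*(-2) = (-6876 - (35 + 2*1681))*(-2) = (-6876 - (35 + 3362))*(-2) = (-6876 - 1*3397)*(-2) = (-6876 - 3397)*(-2) = -10273*(-2) = 20546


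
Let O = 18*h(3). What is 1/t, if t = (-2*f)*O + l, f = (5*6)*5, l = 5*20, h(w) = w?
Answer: -1/16100 ≈ -6.2112e-5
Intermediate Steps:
l = 100
f = 150 (f = 30*5 = 150)
O = 54 (O = 18*3 = 54)
t = -16100 (t = -2*150*54 + 100 = -300*54 + 100 = -16200 + 100 = -16100)
1/t = 1/(-16100) = -1/16100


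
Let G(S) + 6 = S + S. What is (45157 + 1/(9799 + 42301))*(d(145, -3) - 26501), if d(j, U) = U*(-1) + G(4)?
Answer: -15584150339424/13025 ≈ -1.1965e+9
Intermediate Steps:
G(S) = -6 + 2*S (G(S) = -6 + (S + S) = -6 + 2*S)
d(j, U) = 2 - U (d(j, U) = U*(-1) + (-6 + 2*4) = -U + (-6 + 8) = -U + 2 = 2 - U)
(45157 + 1/(9799 + 42301))*(d(145, -3) - 26501) = (45157 + 1/(9799 + 42301))*((2 - 1*(-3)) - 26501) = (45157 + 1/52100)*((2 + 3) - 26501) = (45157 + 1/52100)*(5 - 26501) = (2352679701/52100)*(-26496) = -15584150339424/13025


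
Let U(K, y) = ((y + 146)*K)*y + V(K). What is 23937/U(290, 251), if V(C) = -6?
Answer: 23937/28897624 ≈ 0.00082834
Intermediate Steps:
U(K, y) = -6 + K*y*(146 + y) (U(K, y) = ((y + 146)*K)*y - 6 = ((146 + y)*K)*y - 6 = (K*(146 + y))*y - 6 = K*y*(146 + y) - 6 = -6 + K*y*(146 + y))
23937/U(290, 251) = 23937/(-6 + 290*251² + 146*290*251) = 23937/(-6 + 290*63001 + 10627340) = 23937/(-6 + 18270290 + 10627340) = 23937/28897624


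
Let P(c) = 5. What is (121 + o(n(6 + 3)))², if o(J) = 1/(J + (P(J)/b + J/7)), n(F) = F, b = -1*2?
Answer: 174319209/11881 ≈ 14672.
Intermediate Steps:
b = -2
o(J) = 1/(-5/2 + 8*J/7) (o(J) = 1/(J + (5/(-2) + J/7)) = 1/(J + (5*(-½) + J*(⅐))) = 1/(J + (-5/2 + J/7)) = 1/(-5/2 + 8*J/7))
(121 + o(n(6 + 3)))² = (121 + 14/(-35 + 16*(6 + 3)))² = (121 + 14/(-35 + 16*9))² = (121 + 14/(-35 + 144))² = (121 + 14/109)² = (13203/109)² = 174319209/11881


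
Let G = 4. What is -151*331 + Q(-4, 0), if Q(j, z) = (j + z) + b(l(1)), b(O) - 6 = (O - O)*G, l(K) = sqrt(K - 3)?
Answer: -49979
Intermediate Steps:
l(K) = sqrt(-3 + K)
b(O) = 6 (b(O) = 6 + (O - O)*4 = 6 + 0*4 = 6 + 0 = 6)
Q(j, z) = 6 + j + z (Q(j, z) = (j + z) + 6 = 6 + j + z)
-151*331 + Q(-4, 0) = -151*331 + (6 - 4 + 0) = -49981 + 2 = -49979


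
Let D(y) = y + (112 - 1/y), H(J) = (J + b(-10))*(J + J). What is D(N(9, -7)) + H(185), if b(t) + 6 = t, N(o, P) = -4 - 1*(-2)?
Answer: 125281/2 ≈ 62641.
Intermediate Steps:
N(o, P) = -2 (N(o, P) = -4 + 2 = -2)
b(t) = -6 + t
H(J) = 2*J*(-16 + J) (H(J) = (J + (-6 - 10))*(J + J) = (J - 16)*(2*J) = (-16 + J)*(2*J) = 2*J*(-16 + J))
D(y) = 112 + y - 1/y
D(N(9, -7)) + H(185) = (112 - 2 - 1/(-2)) + 2*185*(-16 + 185) = (112 - 2 - 1*(-½)) + 2*185*169 = (112 - 2 + ½) + 62530 = 221/2 + 62530 = 125281/2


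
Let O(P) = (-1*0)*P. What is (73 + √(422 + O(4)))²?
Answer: (73 + √422)² ≈ 8750.2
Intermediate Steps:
O(P) = 0 (O(P) = 0*P = 0)
(73 + √(422 + O(4)))² = (73 + √(422 + 0))² = (73 + √422)²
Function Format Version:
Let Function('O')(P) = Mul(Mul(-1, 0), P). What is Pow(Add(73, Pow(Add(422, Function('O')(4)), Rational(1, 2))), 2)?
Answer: Pow(Add(73, Pow(422, Rational(1, 2))), 2) ≈ 8750.2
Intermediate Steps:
Function('O')(P) = 0 (Function('O')(P) = Mul(0, P) = 0)
Pow(Add(73, Pow(Add(422, Function('O')(4)), Rational(1, 2))), 2) = Pow(Add(73, Pow(Add(422, 0), Rational(1, 2))), 2) = Pow(Add(73, Pow(422, Rational(1, 2))), 2)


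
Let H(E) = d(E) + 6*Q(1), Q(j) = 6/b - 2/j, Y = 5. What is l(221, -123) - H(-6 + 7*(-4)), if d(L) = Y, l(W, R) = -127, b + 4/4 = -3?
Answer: -111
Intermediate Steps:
b = -4 (b = -1 - 3 = -4)
Q(j) = -3/2 - 2/j (Q(j) = 6/(-4) - 2/j = 6*(-1/4) - 2/j = -3/2 - 2/j)
d(L) = 5
H(E) = -16 (H(E) = 5 + 6*(-3/2 - 2/1) = 5 + 6*(-3/2 - 2*1) = 5 + 6*(-3/2 - 2) = 5 + 6*(-7/2) = 5 - 21 = -16)
l(221, -123) - H(-6 + 7*(-4)) = -127 - 1*(-16) = -127 + 16 = -111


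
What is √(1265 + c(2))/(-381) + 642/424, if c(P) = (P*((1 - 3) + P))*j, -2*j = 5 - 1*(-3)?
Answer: 321/212 - √1265/381 ≈ 1.4208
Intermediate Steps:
j = -4 (j = -(5 - 1*(-3))/2 = -(5 + 3)/2 = -½*8 = -4)
c(P) = -4*P*(-2 + P) (c(P) = (P*((1 - 3) + P))*(-4) = (P*(-2 + P))*(-4) = -4*P*(-2 + P))
√(1265 + c(2))/(-381) + 642/424 = √(1265 + 4*2*(2 - 1*2))/(-381) + 642/424 = √(1265 + 4*2*(2 - 2))*(-1/381) + 642*(1/424) = √(1265 + 4*2*0)*(-1/381) + 321/212 = √(1265 + 0)*(-1/381) + 321/212 = √1265*(-1/381) + 321/212 = -√1265/381 + 321/212 = 321/212 - √1265/381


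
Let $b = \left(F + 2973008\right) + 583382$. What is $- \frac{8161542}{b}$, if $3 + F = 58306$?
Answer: $- \frac{8161542}{3614693} \approx -2.2579$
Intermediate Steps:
$F = 58303$ ($F = -3 + 58306 = 58303$)
$b = 3614693$ ($b = \left(58303 + 2973008\right) + 583382 = 3031311 + 583382 = 3614693$)
$- \frac{8161542}{b} = - \frac{8161542}{3614693}$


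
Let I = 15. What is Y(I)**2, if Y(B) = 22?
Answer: 484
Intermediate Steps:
Y(I)**2 = 22**2 = 484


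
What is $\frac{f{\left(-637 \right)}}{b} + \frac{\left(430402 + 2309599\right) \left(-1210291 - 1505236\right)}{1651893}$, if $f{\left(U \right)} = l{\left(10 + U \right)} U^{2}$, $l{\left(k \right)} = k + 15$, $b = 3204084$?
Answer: $- \frac{152824018166775712}{33928230327} \approx -4.5043 \cdot 10^{6}$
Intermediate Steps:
$l{\left(k \right)} = 15 + k$
$f{\left(U \right)} = U^{2} \left(25 + U\right)$ ($f{\left(U \right)} = \left(15 + \left(10 + U\right)\right) U^{2} = \left(25 + U\right) U^{2} = U^{2} \left(25 + U\right)$)
$\frac{f{\left(-637 \right)}}{b} + \frac{\left(430402 + 2309599\right) \left(-1210291 - 1505236\right)}{1651893} = \frac{\left(-637\right)^{2} \left(25 - 637\right)}{3204084} + \frac{\left(430402 + 2309599\right) \left(-1210291 - 1505236\right)}{1651893} = 405769 \left(-612\right) \frac{1}{3204084} + 2740001 \left(-2715527\right) \frac{1}{1651893} = \left(-248330628\right) \frac{1}{3204084} - \frac{7440546695527}{1651893} = - \frac{1591863}{20539} - \frac{7440546695527}{1651893} = - \frac{152824018166775712}{33928230327}$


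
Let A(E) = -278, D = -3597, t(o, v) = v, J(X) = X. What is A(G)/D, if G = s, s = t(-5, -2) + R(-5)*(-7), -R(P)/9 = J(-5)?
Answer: 278/3597 ≈ 0.077287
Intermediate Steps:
R(P) = 45 (R(P) = -9*(-5) = 45)
s = -317 (s = -2 + 45*(-7) = -2 - 315 = -317)
G = -317
A(G)/D = -278/(-3597) = -278*(-1/3597) = 278/3597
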